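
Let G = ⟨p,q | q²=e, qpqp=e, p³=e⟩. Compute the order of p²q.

Compute successive powers until reaching e:
  (p²q)¹ = p²q, (p²q)² = e.
The smallest positive k with (p²q)ᵏ = e is 2.

Answer: 2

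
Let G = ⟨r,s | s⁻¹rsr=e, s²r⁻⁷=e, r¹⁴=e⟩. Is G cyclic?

Every cyclic group is abelian. But r·s = rs while s·r = r⁶s⁻¹, so r·s ≠ s·r and G is not abelian. Hence G is not cyclic.

Answer: No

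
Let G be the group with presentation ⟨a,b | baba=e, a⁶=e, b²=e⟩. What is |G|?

Enumerate words in the generators, reducing via the relations: the distinct elements are
  {a, b, e, ab, a², a³, a⁴, a⁵, a²b, a³b, a⁴b, a⁵b}.
No further products give new elements, so |G| = 12.

Answer: 12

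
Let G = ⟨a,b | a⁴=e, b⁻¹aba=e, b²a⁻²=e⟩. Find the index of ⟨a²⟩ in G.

First find ord(a²) by computing successive powers:
  (a²)¹ = a², (a²)² = e.
So |⟨a²⟩| = ord(a²) = 2. With |G| = 8, by Lagrange [G : ⟨a²⟩] = 8/2 = 4.

Answer: 4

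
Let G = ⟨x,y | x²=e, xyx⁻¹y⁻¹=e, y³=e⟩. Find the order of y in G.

Compute successive powers until reaching e:
  y¹ = y, y² = y², y³ = e.
The smallest positive k with yᵏ = e is 3.

Answer: 3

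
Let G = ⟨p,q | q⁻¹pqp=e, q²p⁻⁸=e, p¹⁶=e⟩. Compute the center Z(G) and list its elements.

An element z ∈ Z(G) iff z commutes with every generator.
For example p⁸ is central: (p⁸)·p = p⁹ = p·(p⁸); (p⁸)·q = q⁻¹ = q·(p⁸).
Whereas p ∉ Z(G) since p·q = pq ≠ p⁷q⁻¹ = q·p.
Checking each of the 32 elements this way gives Z(G) = {e, p⁸}, of order 2.

Answer: {e, p⁸}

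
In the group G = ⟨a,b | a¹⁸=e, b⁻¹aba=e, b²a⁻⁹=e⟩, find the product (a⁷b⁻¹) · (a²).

Compute (a⁷b⁻¹) · (a²) by multiplying left to right and reducing via the relations at each step:
  (a⁷b⁻¹) · a² = a⁵b⁻¹

Answer: a⁵b⁻¹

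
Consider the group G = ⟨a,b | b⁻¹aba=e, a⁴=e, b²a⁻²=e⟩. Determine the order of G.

Enumerate words in the generators, reducing via the relations: the distinct elements are
  {a, b, e, ab, a², a³, b⁻¹, ab⁻¹}.
No further products give new elements, so |G| = 8.

Answer: 8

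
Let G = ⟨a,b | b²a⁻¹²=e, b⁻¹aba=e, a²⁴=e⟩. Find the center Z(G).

An element z ∈ Z(G) iff z commutes with every generator.
For example a¹² is central: (a¹²)·a = a¹³ = a·(a¹²); (a¹²)·b = b⁻¹ = b·(a¹²).
Whereas a ∉ Z(G) since a·b = ab ≠ a¹¹b⁻¹ = b·a.
Checking each of the 48 elements this way gives Z(G) = {e, a¹²}, of order 2.

Answer: {e, a¹²}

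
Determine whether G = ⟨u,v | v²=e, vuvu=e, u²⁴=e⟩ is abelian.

u·v = uv but v·u = u²³v, so u·v ≠ v·u and G is not abelian.

Answer: No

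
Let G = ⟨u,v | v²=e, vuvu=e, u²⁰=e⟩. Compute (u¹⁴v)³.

Compute successive powers of (u¹⁴v), reducing at each step:
  (u¹⁴v)²: (u¹⁴v) · u¹⁴ = v;   v · v = e
  (u¹⁴v)³: e · u¹⁴ = u¹⁴;   (u¹⁴) · v = u¹⁴v

Answer: u¹⁴v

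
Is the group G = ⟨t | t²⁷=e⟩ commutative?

G has a single generator, so G is cyclic and hence abelian.

Answer: Yes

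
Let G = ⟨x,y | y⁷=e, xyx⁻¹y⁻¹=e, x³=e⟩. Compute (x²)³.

Compute successive powers of (x²), reducing at each step:
  (x²)²: (x²) · x² = x
  (x²)³: x · x² = e

Answer: e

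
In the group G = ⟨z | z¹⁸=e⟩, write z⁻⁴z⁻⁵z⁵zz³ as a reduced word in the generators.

Multiply left to right, reducing at each step:
  (z¹⁴) · z⁻⁵ = z⁹
  (z⁹) · z⁵ = z¹⁴
  (z¹⁴) · z = z¹⁵
  (z¹⁵) · z³ = e

Answer: e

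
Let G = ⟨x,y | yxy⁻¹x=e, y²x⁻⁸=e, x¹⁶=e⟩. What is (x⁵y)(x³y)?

Compute (x⁵y) · (x³y) by multiplying left to right and reducing via the relations at each step:
  (x⁵y) · x³ = x²y
  (x²y) · y = x¹⁰

Answer: x¹⁰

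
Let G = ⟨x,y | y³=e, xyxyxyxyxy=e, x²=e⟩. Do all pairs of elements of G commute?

x·y = xy but y·x = yx, so x·y ≠ y·x and G is not abelian.

Answer: No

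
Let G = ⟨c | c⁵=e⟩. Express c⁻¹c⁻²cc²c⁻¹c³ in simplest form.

Multiply left to right, reducing at each step:
  (c⁴) · c⁻² = c²
  (c²) · c = c³
  (c³) · c² = e
  e · c⁻¹ = c⁴
  (c⁴) · c³ = c²

Answer: c²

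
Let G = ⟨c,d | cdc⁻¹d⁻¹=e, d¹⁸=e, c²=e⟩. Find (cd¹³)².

Compute successive powers of (cd¹³), reducing at each step:
  (cd¹³)²: (cd¹³) · c = d¹³;   (d¹³) · d¹³ = d⁸

Answer: d⁸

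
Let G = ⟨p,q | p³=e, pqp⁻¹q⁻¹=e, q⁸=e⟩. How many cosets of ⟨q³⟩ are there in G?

First find ord(q³) by computing successive powers:
  (q³)¹ = q³, (q³)² = q⁶, (q³)³ = q, (q³)⁴ = q⁴, (q³)⁵ = q⁷, (q³)⁶ = q², (q³)⁷ = q⁵, (q³)⁸ = e.
So |⟨q³⟩| = ord(q³) = 8. With |G| = 24, by Lagrange [G : ⟨q³⟩] = 24/8 = 3.

Answer: 3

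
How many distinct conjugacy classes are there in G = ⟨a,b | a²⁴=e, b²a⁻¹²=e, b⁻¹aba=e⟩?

The conjugacy classes (representative and size) are:
  [e] (size 1), [a] (size 2), [a²] (size 2), [a³] (size 2), [a⁴] (size 2), [a⁵] (size 2), [a¹⁸] (size 2), [a⁷] (size 2), [a¹⁶] (size 2), [a¹⁵] (size 2), [a¹⁴] (size 2), [a¹³] (size 2), [a¹²] (size 1), [a⁶b] (size 12), [a⁵b⁻¹] (size 12).
Class equation: 1 + 2 + 2 + 2 + 2 + 2 + 2 + 2 + 2 + 2 + 2 + 2 + 1 + 12 + 12 = 48 = |G|. So G has 15 conjugacy classes.

Answer: 15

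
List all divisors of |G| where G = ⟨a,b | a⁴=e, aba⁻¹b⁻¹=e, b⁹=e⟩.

|G| = 36 = 2² · 3². By Lagrange's theorem the order of any subgroup divides 36; the divisors of 36 are 1, 2, 3, 4, 6, 9, 12, 18, 36.

Answer: 1, 2, 3, 4, 6, 9, 12, 18, 36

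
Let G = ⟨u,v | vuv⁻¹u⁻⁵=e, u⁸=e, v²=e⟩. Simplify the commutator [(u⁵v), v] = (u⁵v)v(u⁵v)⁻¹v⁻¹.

[(u⁵v), v] = (u⁵v)·v·(u⁵v)⁻¹·v⁻¹.
  (u⁵v) · v = u⁵
  (u⁵) · (u⁷v) = u⁴v
  (u⁴v) · v = u⁴

Answer: u⁴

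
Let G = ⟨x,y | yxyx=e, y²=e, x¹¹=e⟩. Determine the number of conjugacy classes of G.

The conjugacy classes (representative and size) are:
  [e] (size 1), [x¹⁰] (size 2), [x²] (size 2), [x³] (size 2), [x⁷] (size 2), [x⁶] (size 2), [x²y] (size 11).
Class equation: 1 + 2 + 2 + 2 + 2 + 2 + 11 = 22 = |G|. So G has 7 conjugacy classes.

Answer: 7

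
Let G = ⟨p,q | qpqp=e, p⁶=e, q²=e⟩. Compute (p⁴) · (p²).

Compute (p⁴) · (p²) by multiplying left to right and reducing via the relations at each step:
  (p⁴) · p² = e

Answer: e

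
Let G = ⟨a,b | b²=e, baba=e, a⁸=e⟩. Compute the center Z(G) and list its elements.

An element z ∈ Z(G) iff z commutes with every generator.
For example a⁴ is central: (a⁴)·a = a⁵ = a·(a⁴); (a⁴)·b = a⁴b = b·(a⁴).
Whereas a ∉ Z(G) since a·b = ab ≠ a⁷b = b·a.
Checking each of the 16 elements this way gives Z(G) = {e, a⁴}, of order 2.

Answer: {e, a⁴}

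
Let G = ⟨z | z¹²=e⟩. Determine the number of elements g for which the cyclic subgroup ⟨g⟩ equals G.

G is cyclic of order 12. An element generates G iff its order is 12, and a cyclic group of order 12 has exactly φ(12) = 4 such elements.

Answer: 4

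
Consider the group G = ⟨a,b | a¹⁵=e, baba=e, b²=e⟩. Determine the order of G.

Enumerate words in the generators, reducing via the relations: the distinct elements are
  {a, b, e, ab, a², a³, a⁴, a⁵, a⁶, a⁷, a⁸, a⁹, a²b, a³b, a¹², a¹³, a¹¹, a¹⁰, a¹⁴, a⁴b, a⁵b, a⁶b, a⁷b, a⁸b, a⁹b, a¹²b, a¹³b, a¹¹b, a¹⁰b, a¹⁴b}.
No further products give new elements, so |G| = 30.

Answer: 30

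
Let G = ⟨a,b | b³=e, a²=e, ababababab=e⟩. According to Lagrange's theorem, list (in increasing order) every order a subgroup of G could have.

|G| = 60 = 2² · 3 · 5. By Lagrange's theorem the order of any subgroup divides 60; the divisors of 60 are 1, 2, 3, 4, 5, 6, 10, 12, 15, 20, 30, 60.

Answer: 1, 2, 3, 4, 5, 6, 10, 12, 15, 20, 30, 60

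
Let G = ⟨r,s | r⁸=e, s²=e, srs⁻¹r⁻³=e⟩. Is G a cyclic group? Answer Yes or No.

Every cyclic group is abelian. But r·s = rs while s·r = r³s, so r·s ≠ s·r and G is not abelian. Hence G is not cyclic.

Answer: No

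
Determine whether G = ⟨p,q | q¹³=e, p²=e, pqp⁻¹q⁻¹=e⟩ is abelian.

Each pair of generators commutes: p·q = pq = q·p. Since the generators pairwise commute, every element of G commutes with every other, so G is abelian.

Answer: Yes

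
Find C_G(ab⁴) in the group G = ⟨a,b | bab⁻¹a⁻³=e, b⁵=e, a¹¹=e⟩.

⟨ab⁴⟩ ⊆ C_G(ab⁴) since powers of ab⁴ commute with ab⁴; so |C_G(ab⁴)| ≥ |⟨ab⁴⟩| = 5.
By orbit–stabilizer, |C_G(ab⁴)| = |G| / |conj. class of ab⁴| = 55 / 11 = 5.
The 5 elements commuting with ab⁴ are {e, ab⁴, a⁵b³, a⁸b, a¹⁰b²}.

Answer: {e, ab⁴, a⁵b³, a⁸b, a¹⁰b²}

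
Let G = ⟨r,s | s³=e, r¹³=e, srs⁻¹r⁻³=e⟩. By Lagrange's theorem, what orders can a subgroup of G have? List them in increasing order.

|G| = 39 = 3 · 13. By Lagrange's theorem the order of any subgroup divides 39; the divisors of 39 are 1, 3, 13, 39.

Answer: 1, 3, 13, 39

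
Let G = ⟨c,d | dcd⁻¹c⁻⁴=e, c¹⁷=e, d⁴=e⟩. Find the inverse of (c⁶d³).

The order of (c⁶d³) is 4 (smallest k with (c⁶d³)ᵏ = e), so (c⁶d³)⁻¹ = (c⁶d³)³ = c¹⁰d.
Check: (c⁶d³) · (c¹⁰d) → (c⁶d³) · c¹⁰ = d³;   (d³) · d = e, giving e as required.

Answer: c¹⁰d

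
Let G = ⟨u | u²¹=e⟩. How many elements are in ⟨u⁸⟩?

|⟨u⁸⟩| equals the order of u⁸. Compute successive powers until reaching e:
  (u⁸)¹ = u⁸, (u⁸)² = u¹⁶, (u⁸)³ = u³, (u⁸)⁴ = u¹¹, (u⁸)⁵ = u¹⁹, (u⁸)⁶ = u⁶, (u⁸)⁷ = u¹⁴, (u⁸)⁸ = u, (u⁸)⁹ = u⁹, (u⁸)¹⁰ = u¹⁷, (u⁸)¹¹ = u⁴, (u⁸)¹² = u¹², (u⁸)¹³ = u²⁰, (u⁸)¹⁴ = u⁷, (u⁸)¹⁵ = u¹⁵, (u⁸)¹⁶ = u², (u⁸)¹⁷ = u¹⁰, (u⁸)¹⁸ = u¹⁸, (u⁸)¹⁹ = u⁵, (u⁸)²⁰ = u¹³, (u⁸)²¹ = e.
The smallest positive k with (u⁸)ᵏ = e is 21, so |⟨u⁸⟩| = 21.

Answer: 21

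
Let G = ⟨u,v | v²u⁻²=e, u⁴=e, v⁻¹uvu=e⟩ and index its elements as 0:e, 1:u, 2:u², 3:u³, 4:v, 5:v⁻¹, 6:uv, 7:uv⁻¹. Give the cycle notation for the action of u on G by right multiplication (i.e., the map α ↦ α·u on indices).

(0 1 2 3)(4 7 5 6)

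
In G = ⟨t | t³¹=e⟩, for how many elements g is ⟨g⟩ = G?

G is cyclic of order 31. An element generates G iff its order is 31, and a cyclic group of order 31 has exactly φ(31) = 30 such elements.

Answer: 30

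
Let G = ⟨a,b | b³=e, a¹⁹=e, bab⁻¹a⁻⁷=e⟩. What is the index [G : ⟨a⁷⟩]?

First find ord(a⁷) by computing successive powers:
  (a⁷)¹ = a⁷, (a⁷)² = a¹⁴, (a⁷)³ = a², (a⁷)⁴ = a⁹, (a⁷)⁵ = a¹⁶, (a⁷)⁶ = a⁴, (a⁷)⁷ = a¹¹, (a⁷)⁸ = a¹⁸, (a⁷)⁹ = a⁶, (a⁷)¹⁰ = a¹³, (a⁷)¹¹ = a, (a⁷)¹² = a⁸, (a⁷)¹³ = a¹⁵, (a⁷)¹⁴ = a³, (a⁷)¹⁵ = a¹⁰, (a⁷)¹⁶ = a¹⁷, (a⁷)¹⁷ = a⁵, (a⁷)¹⁸ = a¹², (a⁷)¹⁹ = e.
So |⟨a⁷⟩| = ord(a⁷) = 19. With |G| = 57, by Lagrange [G : ⟨a⁷⟩] = 57/19 = 3.

Answer: 3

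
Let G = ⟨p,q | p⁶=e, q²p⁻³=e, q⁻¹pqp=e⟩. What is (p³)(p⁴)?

Compute (p³) · (p⁴) by multiplying left to right and reducing via the relations at each step:
  (p³) · p⁴ = p

Answer: p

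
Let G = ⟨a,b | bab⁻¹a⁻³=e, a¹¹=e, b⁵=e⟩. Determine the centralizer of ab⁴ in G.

⟨ab⁴⟩ ⊆ C_G(ab⁴) since powers of ab⁴ commute with ab⁴; so |C_G(ab⁴)| ≥ |⟨ab⁴⟩| = 5.
By orbit–stabilizer, |C_G(ab⁴)| = |G| / |conj. class of ab⁴| = 55 / 11 = 5.
The 5 elements commuting with ab⁴ are {e, ab⁴, a⁵b³, a⁸b, a¹⁰b²}.

Answer: {e, ab⁴, a⁵b³, a⁸b, a¹⁰b²}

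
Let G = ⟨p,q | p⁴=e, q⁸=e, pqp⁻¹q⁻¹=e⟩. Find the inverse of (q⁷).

The order of (q⁷) is 8 (smallest k with (q⁷)ᵏ = e), so (q⁷)⁻¹ = (q⁷)⁷ = q.
Check: (q⁷) · q → (q⁷) · q = e, giving e as required.

Answer: q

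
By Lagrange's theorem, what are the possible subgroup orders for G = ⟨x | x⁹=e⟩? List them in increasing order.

|G| = 9 = 3². By Lagrange's theorem the order of any subgroup divides 9; the divisors of 9 are 1, 3, 9.

Answer: 1, 3, 9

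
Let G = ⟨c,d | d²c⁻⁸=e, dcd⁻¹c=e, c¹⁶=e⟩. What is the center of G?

An element z ∈ Z(G) iff z commutes with every generator.
For example c⁸ is central: (c⁸)·c = c⁹ = c·(c⁸); (c⁸)·d = d⁻¹ = d·(c⁸).
Whereas c ∉ Z(G) since c·d = cd ≠ c⁷d⁻¹ = d·c.
Checking each of the 32 elements this way gives Z(G) = {e, c⁸}, of order 2.

Answer: {e, c⁸}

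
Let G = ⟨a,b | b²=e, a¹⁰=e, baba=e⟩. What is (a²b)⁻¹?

The order of (a²b) is 2 (smallest k with (a²b)ᵏ = e), so (a²b)⁻¹ = (a²b)¹ = a²b.
Check: (a²b) · (a²b) → (a²b) · a² = b;   b · b = e, giving e as required.

Answer: a²b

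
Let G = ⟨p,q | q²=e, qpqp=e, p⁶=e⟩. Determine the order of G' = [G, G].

G' = [G, G] is generated by all commutators. The generator-pair commutators are: [p, q] = p².
The subgroup they normally generate is {e, p², p⁴}, of order 3.
Check: |G/G'| = 12/3 = 4 is the order of the abelianisation.

Answer: 3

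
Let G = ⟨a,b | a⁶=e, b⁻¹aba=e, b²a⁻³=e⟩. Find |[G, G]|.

G' = [G, G] is generated by all commutators. The generator-pair commutators are: [a, b] = a².
The subgroup they normally generate is {e, a², a⁴}, of order 3.
Check: |G/G'| = 12/3 = 4 is the order of the abelianisation.

Answer: 3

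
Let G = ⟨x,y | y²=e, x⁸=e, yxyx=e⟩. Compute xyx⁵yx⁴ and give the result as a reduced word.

Multiply left to right, reducing at each step:
  x · y = xy
  (xy) · x⁵ = x⁴y
  (x⁴y) · y = x⁴
  (x⁴) · x⁴ = e

Answer: e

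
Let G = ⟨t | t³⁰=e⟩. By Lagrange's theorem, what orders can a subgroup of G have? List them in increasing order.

|G| = 30 = 2 · 3 · 5. By Lagrange's theorem the order of any subgroup divides 30; the divisors of 30 are 1, 2, 3, 5, 6, 10, 15, 30.

Answer: 1, 2, 3, 5, 6, 10, 15, 30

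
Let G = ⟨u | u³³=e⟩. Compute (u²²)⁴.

Compute successive powers of (u²²), reducing at each step:
  (u²²)²: (u²²) · u²² = u¹¹
  (u²²)³: (u¹¹) · u²² = e
  (u²²)⁴: e · u²² = u²²

Answer: u²²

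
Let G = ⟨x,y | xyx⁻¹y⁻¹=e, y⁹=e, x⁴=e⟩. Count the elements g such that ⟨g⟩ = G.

G is cyclic of order 36. An element generates G iff its order is 36, and a cyclic group of order 36 has exactly φ(36) = 12 such elements.

Answer: 12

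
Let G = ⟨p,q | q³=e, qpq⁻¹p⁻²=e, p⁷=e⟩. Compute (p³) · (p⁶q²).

Compute (p³) · (p⁶q²) by multiplying left to right and reducing via the relations at each step:
  (p³) · p⁶ = p²
  (p²) · q² = p²q²

Answer: p²q²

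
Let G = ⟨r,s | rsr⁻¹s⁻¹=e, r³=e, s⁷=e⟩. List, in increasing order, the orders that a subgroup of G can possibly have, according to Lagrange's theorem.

|G| = 21 = 3 · 7. By Lagrange's theorem the order of any subgroup divides 21; the divisors of 21 are 1, 3, 7, 21.

Answer: 1, 3, 7, 21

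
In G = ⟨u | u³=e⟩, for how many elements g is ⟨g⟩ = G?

G is cyclic of order 3. An element generates G iff its order is 3, and a cyclic group of order 3 has exactly φ(3) = 2 such elements.

Answer: 2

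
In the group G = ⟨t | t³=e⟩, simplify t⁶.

Compute successive powers of t, reducing at each step:
  t²: t · t = t²
  t³: (t²) · t = e
  t⁴: e · t = t
  t⁵: t · t = t²
  t⁶: (t²) · t = e

Answer: e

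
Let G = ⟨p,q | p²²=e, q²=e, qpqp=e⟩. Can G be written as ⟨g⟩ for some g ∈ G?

Every cyclic group is abelian. But p·q = pq while q·p = p²¹q, so p·q ≠ q·p and G is not abelian. Hence G is not cyclic.

Answer: No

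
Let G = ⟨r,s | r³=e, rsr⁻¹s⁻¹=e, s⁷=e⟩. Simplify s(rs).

Compute s · (rs) by multiplying left to right and reducing via the relations at each step:
  s · r = rs
  (rs) · s = rs²

Answer: rs²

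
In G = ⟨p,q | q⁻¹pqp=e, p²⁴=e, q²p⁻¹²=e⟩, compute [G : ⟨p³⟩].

First find ord(p³) by computing successive powers:
  (p³)¹ = p³, (p³)² = p⁶, (p³)³ = p⁹, (p³)⁴ = p¹², (p³)⁵ = p¹⁵, (p³)⁶ = p¹⁸, (p³)⁷ = p²¹, (p³)⁸ = e.
So |⟨p³⟩| = ord(p³) = 8. With |G| = 48, by Lagrange [G : ⟨p³⟩] = 48/8 = 6.

Answer: 6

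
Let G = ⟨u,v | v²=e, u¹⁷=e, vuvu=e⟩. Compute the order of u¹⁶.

Compute successive powers until reaching e:
  (u¹⁶)¹ = u¹⁶, (u¹⁶)² = u¹⁵, (u¹⁶)³ = u¹⁴, (u¹⁶)⁴ = u¹³, (u¹⁶)⁵ = u¹², (u¹⁶)⁶ = u¹¹, (u¹⁶)⁷ = u¹⁰, (u¹⁶)⁸ = u⁹, (u¹⁶)⁹ = u⁸, (u¹⁶)¹⁰ = u⁷, (u¹⁶)¹¹ = u⁶, (u¹⁶)¹² = u⁵, (u¹⁶)¹³ = u⁴, (u¹⁶)¹⁴ = u³, (u¹⁶)¹⁵ = u², (u¹⁶)¹⁶ = u, (u¹⁶)¹⁷ = e.
The smallest positive k with (u¹⁶)ᵏ = e is 17.

Answer: 17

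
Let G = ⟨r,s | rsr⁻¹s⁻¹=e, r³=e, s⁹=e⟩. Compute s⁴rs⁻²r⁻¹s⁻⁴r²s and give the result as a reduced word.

Multiply left to right, reducing at each step:
  (s⁴) · r = rs⁴
  (rs⁴) · s⁻² = rs²
  (rs²) · r⁻¹ = s²
  (s²) · s⁻⁴ = s⁷
  (s⁷) · r² = r²s⁷
  (r²s⁷) · s = r²s⁸

Answer: r²s⁸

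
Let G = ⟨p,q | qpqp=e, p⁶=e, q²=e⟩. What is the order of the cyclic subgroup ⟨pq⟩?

|⟨pq⟩| equals the order of pq. Compute successive powers until reaching e:
  (pq)¹ = pq, (pq)² = e.
The smallest positive k with (pq)ᵏ = e is 2, so |⟨pq⟩| = 2.

Answer: 2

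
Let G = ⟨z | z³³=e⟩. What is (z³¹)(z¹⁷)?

Compute (z³¹) · (z¹⁷) by multiplying left to right and reducing via the relations at each step:
  (z³¹) · z¹⁷ = z¹⁵

Answer: z¹⁵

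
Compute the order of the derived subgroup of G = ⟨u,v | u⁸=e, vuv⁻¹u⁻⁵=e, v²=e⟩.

G' = [G, G] is generated by all commutators. The generator-pair commutators are: [u, v] = u⁴.
The subgroup they normally generate is {e, u⁴}, of order 2.
Check: |G/G'| = 16/2 = 8 is the order of the abelianisation.

Answer: 2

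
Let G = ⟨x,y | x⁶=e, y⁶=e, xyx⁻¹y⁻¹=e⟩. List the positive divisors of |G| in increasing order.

|G| = 36 = 2² · 3². By Lagrange's theorem the order of any subgroup divides 36; the divisors of 36 are 1, 2, 3, 4, 6, 9, 12, 18, 36.

Answer: 1, 2, 3, 4, 6, 9, 12, 18, 36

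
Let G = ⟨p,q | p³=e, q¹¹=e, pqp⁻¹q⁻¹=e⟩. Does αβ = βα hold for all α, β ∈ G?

Each pair of generators commutes: p·q = pq = q·p. Since the generators pairwise commute, every element of G commutes with every other, so G is abelian.

Answer: Yes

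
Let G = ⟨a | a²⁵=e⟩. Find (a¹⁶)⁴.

Compute successive powers of (a¹⁶), reducing at each step:
  (a¹⁶)²: (a¹⁶) · a¹⁶ = a⁷
  (a¹⁶)³: (a⁷) · a¹⁶ = a²³
  (a¹⁶)⁴: (a²³) · a¹⁶ = a¹⁴

Answer: a¹⁴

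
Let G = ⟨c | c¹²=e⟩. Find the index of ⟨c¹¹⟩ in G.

First find ord(c¹¹) by computing successive powers:
  (c¹¹)¹ = c¹¹, (c¹¹)² = c¹⁰, (c¹¹)³ = c⁹, (c¹¹)⁴ = c⁸, (c¹¹)⁵ = c⁷, (c¹¹)⁶ = c⁶, (c¹¹)⁷ = c⁵, (c¹¹)⁸ = c⁴, (c¹¹)⁹ = c³, (c¹¹)¹⁰ = c², (c¹¹)¹¹ = c, (c¹¹)¹² = e.
So |⟨c¹¹⟩| = ord(c¹¹) = 12. With |G| = 12, by Lagrange [G : ⟨c¹¹⟩] = 12/12 = 1.

Answer: 1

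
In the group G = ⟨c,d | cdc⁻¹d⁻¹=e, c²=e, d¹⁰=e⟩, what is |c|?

Compute successive powers until reaching e:
  c¹ = c, c² = e.
The smallest positive k with cᵏ = e is 2.

Answer: 2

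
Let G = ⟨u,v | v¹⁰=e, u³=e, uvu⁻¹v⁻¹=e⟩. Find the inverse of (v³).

The order of (v³) is 10 (smallest k with (v³)ᵏ = e), so (v³)⁻¹ = (v³)⁹ = v⁷.
Check: (v³) · (v⁷) → (v³) · v⁷ = e, giving e as required.

Answer: v⁷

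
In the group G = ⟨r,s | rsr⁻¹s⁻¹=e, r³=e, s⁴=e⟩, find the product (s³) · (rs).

Compute (s³) · (rs) by multiplying left to right and reducing via the relations at each step:
  (s³) · r = rs³
  (rs³) · s = r

Answer: r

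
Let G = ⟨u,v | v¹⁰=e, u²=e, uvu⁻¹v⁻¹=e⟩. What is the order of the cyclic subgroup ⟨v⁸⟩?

|⟨v⁸⟩| equals the order of v⁸. Compute successive powers until reaching e:
  (v⁸)¹ = v⁸, (v⁸)² = v⁶, (v⁸)³ = v⁴, (v⁸)⁴ = v², (v⁸)⁵ = e.
The smallest positive k with (v⁸)ᵏ = e is 5, so |⟨v⁸⟩| = 5.

Answer: 5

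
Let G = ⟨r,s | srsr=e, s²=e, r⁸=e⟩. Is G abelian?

r·s = rs but s·r = r⁷s, so r·s ≠ s·r and G is not abelian.

Answer: No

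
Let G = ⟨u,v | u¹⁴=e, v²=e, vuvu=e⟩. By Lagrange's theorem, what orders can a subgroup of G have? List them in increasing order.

|G| = 28 = 2² · 7. By Lagrange's theorem the order of any subgroup divides 28; the divisors of 28 are 1, 2, 4, 7, 14, 28.

Answer: 1, 2, 4, 7, 14, 28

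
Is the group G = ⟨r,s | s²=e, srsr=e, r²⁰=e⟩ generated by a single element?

Every cyclic group is abelian. But r·s = rs while s·r = r¹⁹s, so r·s ≠ s·r and G is not abelian. Hence G is not cyclic.

Answer: No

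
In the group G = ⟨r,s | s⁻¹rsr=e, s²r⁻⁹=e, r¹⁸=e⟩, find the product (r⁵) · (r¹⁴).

Compute (r⁵) · (r¹⁴) by multiplying left to right and reducing via the relations at each step:
  (r⁵) · r¹⁴ = r

Answer: r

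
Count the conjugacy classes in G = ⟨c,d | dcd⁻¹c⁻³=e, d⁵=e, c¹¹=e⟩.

The conjugacy classes (representative and size) are:
  [e] (size 1), [c³] (size 5), [c⁶] (size 5), [c⁷d] (size 11), [c⁹d²] (size 11), [c⁷d³] (size 11), [c⁷d⁴] (size 11).
Class equation: 1 + 5 + 5 + 11 + 11 + 11 + 11 = 55 = |G|. So G has 7 conjugacy classes.

Answer: 7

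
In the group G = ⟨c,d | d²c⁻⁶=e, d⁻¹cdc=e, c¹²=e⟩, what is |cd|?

Compute successive powers until reaching e:
  (cd)¹ = cd, (cd)² = c⁶, (cd)³ = cd⁻¹, (cd)⁴ = e.
The smallest positive k with (cd)ᵏ = e is 4.

Answer: 4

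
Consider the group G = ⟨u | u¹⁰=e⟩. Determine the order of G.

G is generated by a single element, so G is cyclic. The relator gives u¹⁰ = e and no smaller power is forced to be e, so the 10 powers {e, u, u², u³, u⁴, u⁵, u⁶, u⁷, u⁸, u⁹} are distinct. Hence |G| = 10.

Answer: 10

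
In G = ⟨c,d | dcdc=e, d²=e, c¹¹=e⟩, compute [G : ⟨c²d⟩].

First find ord(c²d) by computing successive powers:
  (c²d)¹ = c²d, (c²d)² = e.
So |⟨c²d⟩| = ord(c²d) = 2. With |G| = 22, by Lagrange [G : ⟨c²d⟩] = 22/2 = 11.

Answer: 11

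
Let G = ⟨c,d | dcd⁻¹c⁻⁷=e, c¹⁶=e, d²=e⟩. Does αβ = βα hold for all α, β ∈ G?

c·d = cd but d·c = c⁷d, so c·d ≠ d·c and G is not abelian.

Answer: No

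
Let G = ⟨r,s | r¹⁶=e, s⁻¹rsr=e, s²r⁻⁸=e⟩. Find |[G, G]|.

G' = [G, G] is generated by all commutators. The generator-pair commutators are: [r, s] = r².
The subgroup they normally generate is {e, r², r⁴, r⁶, r⁸, r¹⁰, r¹², r¹⁴}, of order 8.
Check: |G/G'| = 32/8 = 4 is the order of the abelianisation.

Answer: 8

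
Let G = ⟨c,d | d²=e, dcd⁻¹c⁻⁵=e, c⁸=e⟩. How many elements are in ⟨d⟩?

|⟨d⟩| equals the order of d. Compute successive powers until reaching e:
  d¹ = d, d² = e.
The smallest positive k with dᵏ = e is 2, so |⟨d⟩| = 2.

Answer: 2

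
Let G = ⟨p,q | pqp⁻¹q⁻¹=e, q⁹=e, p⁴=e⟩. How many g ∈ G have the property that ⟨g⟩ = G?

G is cyclic of order 36. An element generates G iff its order is 36, and a cyclic group of order 36 has exactly φ(36) = 12 such elements.

Answer: 12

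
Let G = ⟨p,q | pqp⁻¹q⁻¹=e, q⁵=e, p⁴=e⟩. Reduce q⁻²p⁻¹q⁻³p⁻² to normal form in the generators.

Multiply left to right, reducing at each step:
  (q³) · p⁻¹ = p³q³
  (p³q³) · q⁻³ = p³
  (p³) · p⁻² = p

Answer: p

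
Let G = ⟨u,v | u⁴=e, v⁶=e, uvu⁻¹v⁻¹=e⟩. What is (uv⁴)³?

Compute successive powers of (uv⁴), reducing at each step:
  (uv⁴)²: (uv⁴) · u = u²v⁴;   (u²v⁴) · v⁴ = u²v²
  (uv⁴)³: (u²v²) · u = u³v²;   (u³v²) · v⁴ = u³

Answer: u³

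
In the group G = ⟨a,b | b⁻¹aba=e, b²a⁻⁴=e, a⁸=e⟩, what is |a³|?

Compute successive powers until reaching e:
  (a³)¹ = a³, (a³)² = a⁶, (a³)³ = a, (a³)⁴ = a⁴, (a³)⁵ = a⁷, (a³)⁶ = a², (a³)⁷ = a⁵, (a³)⁸ = e.
The smallest positive k with (a³)ᵏ = e is 8.

Answer: 8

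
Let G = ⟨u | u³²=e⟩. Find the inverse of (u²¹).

The order of (u²¹) is 32 (smallest k with (u²¹)ᵏ = e), so (u²¹)⁻¹ = (u²¹)³¹ = u¹¹.
Check: (u²¹) · (u¹¹) → (u²¹) · u¹¹ = e, giving e as required.

Answer: u¹¹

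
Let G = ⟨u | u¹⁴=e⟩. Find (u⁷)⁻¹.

The order of (u⁷) is 2 (smallest k with (u⁷)ᵏ = e), so (u⁷)⁻¹ = (u⁷)¹ = u⁷.
Check: (u⁷) · (u⁷) → (u⁷) · u⁷ = e, giving e as required.

Answer: u⁷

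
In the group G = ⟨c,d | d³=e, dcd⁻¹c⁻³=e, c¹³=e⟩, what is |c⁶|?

Compute successive powers until reaching e:
  (c⁶)¹ = c⁶, (c⁶)² = c¹², (c⁶)³ = c⁵, (c⁶)⁴ = c¹¹, (c⁶)⁵ = c⁴, (c⁶)⁶ = c¹⁰, (c⁶)⁷ = c³, (c⁶)⁸ = c⁹, (c⁶)⁹ = c², (c⁶)¹⁰ = c⁸, (c⁶)¹¹ = c, (c⁶)¹² = c⁷, (c⁶)¹³ = e.
The smallest positive k with (c⁶)ᵏ = e is 13.

Answer: 13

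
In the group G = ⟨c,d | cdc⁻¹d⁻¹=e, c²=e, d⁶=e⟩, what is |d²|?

Compute successive powers until reaching e:
  (d²)¹ = d², (d²)² = d⁴, (d²)³ = e.
The smallest positive k with (d²)ᵏ = e is 3.

Answer: 3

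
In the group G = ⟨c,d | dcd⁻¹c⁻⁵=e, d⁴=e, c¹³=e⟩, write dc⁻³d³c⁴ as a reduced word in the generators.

Multiply left to right, reducing at each step:
  d · c⁻³ = c¹¹d
  (c¹¹d) · d³ = c¹¹
  (c¹¹) · c⁴ = c²

Answer: c²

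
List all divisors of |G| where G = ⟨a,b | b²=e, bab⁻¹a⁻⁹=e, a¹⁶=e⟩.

|G| = 32 = 2⁵. By Lagrange's theorem the order of any subgroup divides 32; the divisors of 32 are 1, 2, 4, 8, 16, 32.

Answer: 1, 2, 4, 8, 16, 32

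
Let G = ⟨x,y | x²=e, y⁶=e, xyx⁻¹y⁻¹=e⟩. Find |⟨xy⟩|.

|⟨xy⟩| equals the order of xy. Compute successive powers until reaching e:
  (xy)¹ = xy, (xy)² = y², (xy)³ = xy³, (xy)⁴ = y⁴, (xy)⁵ = xy⁵, (xy)⁶ = e.
The smallest positive k with (xy)ᵏ = e is 6, so |⟨xy⟩| = 6.

Answer: 6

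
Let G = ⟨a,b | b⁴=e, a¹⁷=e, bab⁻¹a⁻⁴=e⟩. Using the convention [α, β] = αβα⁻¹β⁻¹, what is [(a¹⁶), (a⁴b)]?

[(a¹⁶), (a⁴b)] = (a¹⁶)·(a⁴b)·(a¹⁶)⁻¹·(a⁴b)⁻¹.
  (a¹⁶) · (a⁴b) = a³b
  (a³b) · a = a⁷b
  (a⁷b) · (a¹⁶b³) = a³

Answer: a³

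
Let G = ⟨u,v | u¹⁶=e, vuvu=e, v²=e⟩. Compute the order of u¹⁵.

Compute successive powers until reaching e:
  (u¹⁵)¹ = u¹⁵, (u¹⁵)² = u¹⁴, (u¹⁵)³ = u¹³, (u¹⁵)⁴ = u¹², (u¹⁵)⁵ = u¹¹, (u¹⁵)⁶ = u¹⁰, (u¹⁵)⁷ = u⁹, (u¹⁵)⁸ = u⁸, (u¹⁵)⁹ = u⁷, (u¹⁵)¹⁰ = u⁶, (u¹⁵)¹¹ = u⁵, (u¹⁵)¹² = u⁴, (u¹⁵)¹³ = u³, (u¹⁵)¹⁴ = u², (u¹⁵)¹⁵ = u, (u¹⁵)¹⁶ = e.
The smallest positive k with (u¹⁵)ᵏ = e is 16.

Answer: 16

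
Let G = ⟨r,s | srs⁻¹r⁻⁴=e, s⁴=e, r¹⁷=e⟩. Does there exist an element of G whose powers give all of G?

Every cyclic group is abelian. But r·s = rs while s·r = r⁴s, so r·s ≠ s·r and G is not abelian. Hence G is not cyclic.

Answer: No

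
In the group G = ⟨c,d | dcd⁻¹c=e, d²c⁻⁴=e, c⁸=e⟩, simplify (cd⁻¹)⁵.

Compute successive powers of (cd⁻¹), reducing at each step:
  (cd⁻¹)²: (cd⁻¹) · c = d⁻¹;   (d⁻¹) · d⁻¹ = c⁴
  (cd⁻¹)³: (c⁴) · c = c⁵;   (c⁵) · d⁻¹ = cd
  (cd⁻¹)⁴: (cd) · c = d;   d · d⁻¹ = e
  (cd⁻¹)⁵: e · c = c;   c · d⁻¹ = cd⁻¹

Answer: cd⁻¹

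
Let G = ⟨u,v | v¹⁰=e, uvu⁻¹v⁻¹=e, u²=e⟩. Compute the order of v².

Compute successive powers until reaching e:
  (v²)¹ = v², (v²)² = v⁴, (v²)³ = v⁶, (v²)⁴ = v⁸, (v²)⁵ = e.
The smallest positive k with (v²)ᵏ = e is 5.

Answer: 5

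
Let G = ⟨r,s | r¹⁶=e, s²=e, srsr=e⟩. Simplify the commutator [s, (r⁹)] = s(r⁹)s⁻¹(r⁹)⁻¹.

[s, (r⁹)] = s·(r⁹)·s⁻¹·(r⁹)⁻¹.
  s · (r⁹) = r⁷s
  (r⁷s) · s = r⁷
  (r⁷) · (r⁷) = r¹⁴

Answer: r¹⁴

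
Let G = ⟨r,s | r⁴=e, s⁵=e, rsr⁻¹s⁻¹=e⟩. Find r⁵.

Compute successive powers of r, reducing at each step:
  r²: r · r = r²
  r³: (r²) · r = r³
  r⁴: (r³) · r = e
  r⁵: e · r = r

Answer: r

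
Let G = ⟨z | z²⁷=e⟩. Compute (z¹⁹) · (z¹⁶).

Compute (z¹⁹) · (z¹⁶) by multiplying left to right and reducing via the relations at each step:
  (z¹⁹) · z¹⁶ = z⁸

Answer: z⁸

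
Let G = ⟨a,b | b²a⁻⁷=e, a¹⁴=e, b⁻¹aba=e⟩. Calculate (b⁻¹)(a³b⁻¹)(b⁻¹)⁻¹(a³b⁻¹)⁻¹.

[(b⁻¹), (a³b⁻¹)] = (b⁻¹)·(a³b⁻¹)·(b⁻¹)⁻¹·(a³b⁻¹)⁻¹.
  (b⁻¹) · (a³b⁻¹) = a⁴
  (a⁴) · b = a⁴b
  (a⁴b) · (a³b) = a⁸

Answer: a⁸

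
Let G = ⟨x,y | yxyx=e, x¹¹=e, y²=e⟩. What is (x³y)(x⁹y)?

Compute (x³y) · (x⁹y) by multiplying left to right and reducing via the relations at each step:
  (x³y) · x⁹ = x⁵y
  (x⁵y) · y = x⁵

Answer: x⁵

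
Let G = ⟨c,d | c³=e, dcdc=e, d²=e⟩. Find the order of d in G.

Compute successive powers until reaching e:
  d¹ = d, d² = e.
The smallest positive k with dᵏ = e is 2.

Answer: 2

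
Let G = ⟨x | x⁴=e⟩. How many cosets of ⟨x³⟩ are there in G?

First find ord(x³) by computing successive powers:
  (x³)¹ = x³, (x³)² = x², (x³)³ = x, (x³)⁴ = e.
So |⟨x³⟩| = ord(x³) = 4. With |G| = 4, by Lagrange [G : ⟨x³⟩] = 4/4 = 1.

Answer: 1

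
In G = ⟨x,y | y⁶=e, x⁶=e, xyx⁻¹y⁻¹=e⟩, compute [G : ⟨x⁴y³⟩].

First find ord(x⁴y³) by computing successive powers:
  (x⁴y³)¹ = x⁴y³, (x⁴y³)² = x², (x⁴y³)³ = y³, (x⁴y³)⁴ = x⁴, (x⁴y³)⁵ = x²y³, (x⁴y³)⁶ = e.
So |⟨x⁴y³⟩| = ord(x⁴y³) = 6. With |G| = 36, by Lagrange [G : ⟨x⁴y³⟩] = 36/6 = 6.

Answer: 6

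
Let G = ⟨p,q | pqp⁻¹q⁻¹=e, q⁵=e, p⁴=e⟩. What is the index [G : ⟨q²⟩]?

First find ord(q²) by computing successive powers:
  (q²)¹ = q², (q²)² = q⁴, (q²)³ = q, (q²)⁴ = q³, (q²)⁵ = e.
So |⟨q²⟩| = ord(q²) = 5. With |G| = 20, by Lagrange [G : ⟨q²⟩] = 20/5 = 4.

Answer: 4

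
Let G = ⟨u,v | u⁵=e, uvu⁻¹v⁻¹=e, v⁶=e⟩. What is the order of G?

Enumerate words in the generators, reducing via the relations: the distinct elements are
  {e, u, v, uv, u², u³, u⁴, v², v³, v⁴, v⁵, uv², uv³, uv⁴, uv⁵, u²v, u³v, u⁴v, u²v², u²v³, u²v⁴, u²v⁵, u³v², u³v³, u³v⁴, u³v⁵, u⁴v², u⁴v³, u⁴v⁴, u⁴v⁵}.
No further products give new elements, so |G| = 30.

Answer: 30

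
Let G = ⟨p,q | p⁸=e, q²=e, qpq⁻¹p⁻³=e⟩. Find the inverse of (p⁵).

The order of (p⁵) is 8 (smallest k with (p⁵)ᵏ = e), so (p⁵)⁻¹ = (p⁵)⁷ = p³.
Check: (p⁵) · (p³) → (p⁵) · p³ = e, giving e as required.

Answer: p³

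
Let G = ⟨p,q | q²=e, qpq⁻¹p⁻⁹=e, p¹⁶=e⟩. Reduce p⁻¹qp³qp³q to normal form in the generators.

Multiply left to right, reducing at each step:
  (p¹⁵) · q = p¹⁵q
  (p¹⁵q) · p³ = p¹⁰q
  (p¹⁰q) · q = p¹⁰
  (p¹⁰) · p³ = p¹³
  (p¹³) · q = p¹³q

Answer: p¹³q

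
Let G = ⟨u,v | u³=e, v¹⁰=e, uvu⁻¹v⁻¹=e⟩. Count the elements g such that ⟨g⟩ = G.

G is cyclic of order 30. An element generates G iff its order is 30, and a cyclic group of order 30 has exactly φ(30) = 8 such elements.

Answer: 8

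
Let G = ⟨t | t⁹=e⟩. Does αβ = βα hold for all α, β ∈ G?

G has a single generator, so G is cyclic and hence abelian.

Answer: Yes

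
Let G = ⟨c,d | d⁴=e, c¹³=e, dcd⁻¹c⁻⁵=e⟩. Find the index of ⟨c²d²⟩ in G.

First find ord(c²d²) by computing successive powers:
  (c²d²)¹ = c²d², (c²d²)² = e.
So |⟨c²d²⟩| = ord(c²d²) = 2. With |G| = 52, by Lagrange [G : ⟨c²d²⟩] = 52/2 = 26.

Answer: 26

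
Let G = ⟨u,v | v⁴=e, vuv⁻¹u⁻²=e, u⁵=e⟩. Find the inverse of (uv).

The order of (uv) is 4 (smallest k with (uv)ᵏ = e), so (uv)⁻¹ = (uv)³ = u²v³.
Check: (uv) · (u²v³) → (uv) · u² = v;   v · v³ = e, giving e as required.

Answer: u²v³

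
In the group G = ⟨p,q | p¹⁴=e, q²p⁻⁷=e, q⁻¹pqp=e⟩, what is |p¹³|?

Compute successive powers until reaching e:
  (p¹³)¹ = p¹³, (p¹³)² = p¹², (p¹³)³ = p¹¹, (p¹³)⁴ = p¹⁰, (p¹³)⁵ = p⁹, (p¹³)⁶ = p⁸, (p¹³)⁷ = p⁷, (p¹³)⁸ = p⁶, (p¹³)⁹ = p⁵, (p¹³)¹⁰ = p⁴, (p¹³)¹¹ = p³, (p¹³)¹² = p², (p¹³)¹³ = p, (p¹³)¹⁴ = e.
The smallest positive k with (p¹³)ᵏ = e is 14.

Answer: 14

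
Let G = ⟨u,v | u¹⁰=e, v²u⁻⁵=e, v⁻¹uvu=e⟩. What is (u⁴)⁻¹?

The order of (u⁴) is 5 (smallest k with (u⁴)ᵏ = e), so (u⁴)⁻¹ = (u⁴)⁴ = u⁶.
Check: (u⁴) · (u⁶) → (u⁴) · u⁶ = e, giving e as required.

Answer: u⁶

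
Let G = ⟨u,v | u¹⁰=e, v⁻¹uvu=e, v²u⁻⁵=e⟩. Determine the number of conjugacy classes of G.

The conjugacy classes (representative and size) are:
  [e] (size 1), [u] (size 2), [u⁸] (size 2), [u⁷] (size 2), [u⁴] (size 2), [u⁵] (size 1), [u⁴v] (size 5), [u²v⁻¹] (size 5).
Class equation: 1 + 2 + 2 + 2 + 2 + 1 + 5 + 5 = 20 = |G|. So G has 8 conjugacy classes.

Answer: 8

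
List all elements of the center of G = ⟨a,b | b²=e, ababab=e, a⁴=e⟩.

An element z ∈ Z(G) iff z commutes with every generator.
For example e is central: e·a = a = a·e; e·b = b = b·e.
Whereas a ∉ Z(G) since a·b = ab ≠ ba = b·a.
Checking each of the 24 elements this way gives Z(G) = {e}, of order 1.

Answer: {e}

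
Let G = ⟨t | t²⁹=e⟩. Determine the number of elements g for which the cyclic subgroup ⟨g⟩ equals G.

G is cyclic of order 29. An element generates G iff its order is 29, and a cyclic group of order 29 has exactly φ(29) = 28 such elements.

Answer: 28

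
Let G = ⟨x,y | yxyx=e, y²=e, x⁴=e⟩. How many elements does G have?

Enumerate words in the generators, reducing via the relations: the distinct elements are
  {e, x, y, xy, x², x³, x²y, x³y}.
No further products give new elements, so |G| = 8.

Answer: 8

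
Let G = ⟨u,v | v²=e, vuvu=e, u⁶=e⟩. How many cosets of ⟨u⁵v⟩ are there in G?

First find ord(u⁵v) by computing successive powers:
  (u⁵v)¹ = u⁵v, (u⁵v)² = e.
So |⟨u⁵v⟩| = ord(u⁵v) = 2. With |G| = 12, by Lagrange [G : ⟨u⁵v⟩] = 12/2 = 6.

Answer: 6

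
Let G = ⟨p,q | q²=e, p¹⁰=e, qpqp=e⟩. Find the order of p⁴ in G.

Compute successive powers until reaching e:
  (p⁴)¹ = p⁴, (p⁴)² = p⁸, (p⁴)³ = p², (p⁴)⁴ = p⁶, (p⁴)⁵ = e.
The smallest positive k with (p⁴)ᵏ = e is 5.

Answer: 5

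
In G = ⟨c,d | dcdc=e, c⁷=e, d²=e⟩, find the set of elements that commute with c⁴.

⟨c⁴⟩ ⊆ C_G(c⁴) since powers of c⁴ commute with c⁴; so |C_G(c⁴)| ≥ |⟨c⁴⟩| = 7.
By orbit–stabilizer, |C_G(c⁴)| = |G| / |conj. class of c⁴| = 14 / 2 = 7.
The 7 elements commuting with c⁴ are {e, c, c², c³, c⁴, c⁵, c⁶}.

Answer: {e, c, c², c³, c⁴, c⁵, c⁶}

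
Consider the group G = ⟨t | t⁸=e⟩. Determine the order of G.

G is generated by a single element, so G is cyclic. The relator gives t⁸ = e and no smaller power is forced to be e, so the 8 powers {e, t, t², t³, t⁴, t⁵, t⁶, t⁷} are distinct. Hence |G| = 8.

Answer: 8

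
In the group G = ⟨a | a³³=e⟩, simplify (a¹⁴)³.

Compute successive powers of (a¹⁴), reducing at each step:
  (a¹⁴)²: (a¹⁴) · a¹⁴ = a²⁸
  (a¹⁴)³: (a²⁸) · a¹⁴ = a⁹

Answer: a⁹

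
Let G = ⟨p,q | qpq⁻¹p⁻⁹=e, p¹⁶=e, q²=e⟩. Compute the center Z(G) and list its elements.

An element z ∈ Z(G) iff z commutes with every generator.
For example p² is central: (p²)·p = p³ = p·(p²); (p²)·q = p²q = q·(p²).
Whereas p ∉ Z(G) since p·q = pq ≠ p⁹q = q·p.
Checking each of the 32 elements this way gives Z(G) = {e, p², p⁴, p⁶, p⁸, p¹⁰, p¹², p¹⁴}, of order 8.

Answer: {e, p², p⁴, p⁶, p⁸, p¹⁰, p¹², p¹⁴}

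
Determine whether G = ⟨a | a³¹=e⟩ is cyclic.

|G| = 31. The element a has order 31 (its powers give 31 distinct elements), so ⟨a⟩ = G and G is cyclic.

Answer: Yes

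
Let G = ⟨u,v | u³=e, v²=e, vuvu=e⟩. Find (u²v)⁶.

Compute successive powers of (u²v), reducing at each step:
  (u²v)²: (u²v) · u² = v;   v · v = e
  (u²v)³: e · u² = u²;   (u²) · v = u²v
  (u²v)⁴: (u²v) · u² = v;   v · v = e
  (u²v)⁵: e · u² = u²;   (u²) · v = u²v
  (u²v)⁶: (u²v) · u² = v;   v · v = e

Answer: e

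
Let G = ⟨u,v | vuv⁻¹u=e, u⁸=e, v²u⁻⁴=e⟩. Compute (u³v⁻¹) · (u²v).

Compute (u³v⁻¹) · (u²v) by multiplying left to right and reducing via the relations at each step:
  (u³v⁻¹) · u² = uv⁻¹
  (uv⁻¹) · v = u

Answer: u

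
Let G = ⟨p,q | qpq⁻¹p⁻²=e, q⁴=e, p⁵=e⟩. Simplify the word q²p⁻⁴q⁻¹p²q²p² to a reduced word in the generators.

Multiply left to right, reducing at each step:
  (q²) · p⁻⁴ = p⁴q²
  (p⁴q²) · q⁻¹ = p⁴q
  (p⁴q) · p² = p³q
  (p³q) · q² = p³q³
  (p³q³) · p² = p⁴q³

Answer: p⁴q³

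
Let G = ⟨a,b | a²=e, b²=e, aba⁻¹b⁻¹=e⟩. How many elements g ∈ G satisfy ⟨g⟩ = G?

⟨g⟩ = G would require ord(g) = |G| = 4, but the maximum element order in G is 2 < 4. So G is not cyclic and no single element generates it: the count is 0.

Answer: 0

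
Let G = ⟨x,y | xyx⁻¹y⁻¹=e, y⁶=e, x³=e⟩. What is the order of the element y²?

Compute successive powers until reaching e:
  (y²)¹ = y², (y²)² = y⁴, (y²)³ = e.
The smallest positive k with (y²)ᵏ = e is 3.

Answer: 3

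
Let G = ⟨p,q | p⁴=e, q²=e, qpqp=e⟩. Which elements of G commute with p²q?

⟨p²q⟩ ⊆ C_G(p²q) since powers of p²q commute with p²q; so |C_G(p²q)| ≥ |⟨p²q⟩| = 2.
By orbit–stabilizer, |C_G(p²q)| = |G| / |conj. class of p²q| = 8 / 2 = 4.
The 4 elements commuting with p²q are {e, p², q, p²q}.

Answer: {e, p², q, p²q}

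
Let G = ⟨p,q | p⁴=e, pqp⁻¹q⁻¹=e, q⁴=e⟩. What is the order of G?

Enumerate words in the generators, reducing via the relations: the distinct elements are
  {e, p, q, pq, p², p³, q², q³, pq², pq³, p²q, p³q, p²q², p²q³, p³q², p³q³}.
No further products give new elements, so |G| = 16.

Answer: 16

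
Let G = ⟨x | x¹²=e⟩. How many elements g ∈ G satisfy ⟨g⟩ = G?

G is cyclic of order 12. An element generates G iff its order is 12, and a cyclic group of order 12 has exactly φ(12) = 4 such elements.

Answer: 4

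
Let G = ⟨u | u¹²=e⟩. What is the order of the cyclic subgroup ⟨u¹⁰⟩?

|⟨u¹⁰⟩| equals the order of u¹⁰. Compute successive powers until reaching e:
  (u¹⁰)¹ = u¹⁰, (u¹⁰)² = u⁸, (u¹⁰)³ = u⁶, (u¹⁰)⁴ = u⁴, (u¹⁰)⁵ = u², (u¹⁰)⁶ = e.
The smallest positive k with (u¹⁰)ᵏ = e is 6, so |⟨u¹⁰⟩| = 6.

Answer: 6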